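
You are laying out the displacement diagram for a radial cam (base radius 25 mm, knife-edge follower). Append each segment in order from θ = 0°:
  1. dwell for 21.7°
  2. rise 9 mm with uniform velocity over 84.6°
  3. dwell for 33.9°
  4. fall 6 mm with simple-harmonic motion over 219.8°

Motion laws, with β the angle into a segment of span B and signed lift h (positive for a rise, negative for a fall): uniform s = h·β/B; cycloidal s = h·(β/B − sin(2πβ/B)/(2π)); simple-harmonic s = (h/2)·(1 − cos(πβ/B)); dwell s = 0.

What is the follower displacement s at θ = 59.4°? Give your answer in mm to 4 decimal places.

seg 1 [0°–21.7°] dwell: s stays 0.0000
seg 2 [21.7°–106.3°] uniform, h=9: θ=59.4° here. β=37.7, B=84.6. 9·37.7/84.6 = 4.0106 → s = 4.0106

4.0106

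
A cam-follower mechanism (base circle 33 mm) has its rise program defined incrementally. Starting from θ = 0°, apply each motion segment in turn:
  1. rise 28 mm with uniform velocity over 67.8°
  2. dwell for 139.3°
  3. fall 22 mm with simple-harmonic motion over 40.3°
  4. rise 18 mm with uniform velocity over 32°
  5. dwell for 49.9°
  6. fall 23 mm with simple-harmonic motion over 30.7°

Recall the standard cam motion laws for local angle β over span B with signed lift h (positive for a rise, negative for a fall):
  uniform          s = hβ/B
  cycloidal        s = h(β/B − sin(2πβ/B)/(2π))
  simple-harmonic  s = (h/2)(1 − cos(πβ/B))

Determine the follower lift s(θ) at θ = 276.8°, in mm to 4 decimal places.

seg 1 [0°–67.8°] uniform, h=28: full span → s += 28 → s = 28.0000
seg 2 [67.8°–207.1°] dwell: s stays 28.0000
seg 3 [207.1°–247.4°] simple-harmonic, h=-22: full span → s += -22 → s = 6.0000
seg 4 [247.4°–279.4°] uniform, h=18: θ=276.8° here. β=29.4, B=32. 18·29.4/32 = 16.5375 → s = 22.5375

22.5375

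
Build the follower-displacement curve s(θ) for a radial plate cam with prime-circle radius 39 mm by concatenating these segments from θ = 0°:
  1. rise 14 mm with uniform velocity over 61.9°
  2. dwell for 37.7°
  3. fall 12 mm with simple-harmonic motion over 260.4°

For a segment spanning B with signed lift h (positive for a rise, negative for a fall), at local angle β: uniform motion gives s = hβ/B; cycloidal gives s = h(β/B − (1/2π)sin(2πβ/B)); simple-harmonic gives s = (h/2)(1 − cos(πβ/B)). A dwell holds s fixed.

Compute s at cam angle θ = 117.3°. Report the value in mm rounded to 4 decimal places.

seg 1 [0°–61.9°] uniform, h=14: full span → s += 14 → s = 14.0000
seg 2 [61.9°–99.6°] dwell: s stays 14.0000
seg 3 [99.6°–360°] simple-harmonic, h=-12: θ=117.3° here. β=17.7, B=260.4. -12/2·(1 − cos(π·0.0680)) = -0.1363 → s = 13.8637

13.8637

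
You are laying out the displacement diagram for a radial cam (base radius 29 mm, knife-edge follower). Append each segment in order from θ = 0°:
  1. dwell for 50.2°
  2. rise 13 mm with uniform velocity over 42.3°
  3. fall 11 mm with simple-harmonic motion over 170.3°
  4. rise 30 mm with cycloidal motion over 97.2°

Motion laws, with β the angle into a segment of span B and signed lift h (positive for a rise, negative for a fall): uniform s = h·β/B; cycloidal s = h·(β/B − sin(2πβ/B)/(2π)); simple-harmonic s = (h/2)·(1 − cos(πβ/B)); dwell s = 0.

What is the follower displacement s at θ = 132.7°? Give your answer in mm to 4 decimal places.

seg 1 [0°–50.2°] dwell: s stays 0.0000
seg 2 [50.2°–92.5°] uniform, h=13: full span → s += 13 → s = 13.0000
seg 3 [92.5°–262.8°] simple-harmonic, h=-11: θ=132.7° here. β=40.2, B=170.3. -11/2·(1 − cos(π·0.2361)) = -1.4443 → s = 11.5557

11.5557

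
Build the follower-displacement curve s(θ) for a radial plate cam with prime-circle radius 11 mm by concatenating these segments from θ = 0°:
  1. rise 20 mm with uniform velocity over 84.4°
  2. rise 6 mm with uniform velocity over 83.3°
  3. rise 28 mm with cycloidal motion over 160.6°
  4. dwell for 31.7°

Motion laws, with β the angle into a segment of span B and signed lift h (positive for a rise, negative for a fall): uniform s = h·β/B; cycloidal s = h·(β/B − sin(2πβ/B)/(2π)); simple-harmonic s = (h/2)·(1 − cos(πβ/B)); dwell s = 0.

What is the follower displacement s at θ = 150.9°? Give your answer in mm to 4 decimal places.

seg 1 [0°–84.4°] uniform, h=20: full span → s += 20 → s = 20.0000
seg 2 [84.4°–167.7°] uniform, h=6: θ=150.9° here. β=66.5, B=83.3. 6·66.5/83.3 = 4.7899 → s = 24.7899

24.7899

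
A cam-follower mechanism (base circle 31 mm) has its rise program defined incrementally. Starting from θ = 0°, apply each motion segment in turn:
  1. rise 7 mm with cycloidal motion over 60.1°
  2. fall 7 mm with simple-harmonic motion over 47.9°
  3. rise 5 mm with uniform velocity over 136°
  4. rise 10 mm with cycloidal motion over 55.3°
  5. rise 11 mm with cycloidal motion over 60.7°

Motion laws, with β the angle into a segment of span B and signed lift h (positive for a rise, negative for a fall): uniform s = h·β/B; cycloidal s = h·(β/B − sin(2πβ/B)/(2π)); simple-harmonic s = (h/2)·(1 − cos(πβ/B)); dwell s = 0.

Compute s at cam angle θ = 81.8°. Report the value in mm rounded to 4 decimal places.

seg 1 [0°–60.1°] cycloidal, h=7: full span → s += 7 → s = 7.0000
seg 2 [60.1°–108°] simple-harmonic, h=-7: θ=81.8° here. β=21.7, B=47.9. -7/2·(1 − cos(π·0.4530)) = -2.9854 → s = 4.0146

4.0146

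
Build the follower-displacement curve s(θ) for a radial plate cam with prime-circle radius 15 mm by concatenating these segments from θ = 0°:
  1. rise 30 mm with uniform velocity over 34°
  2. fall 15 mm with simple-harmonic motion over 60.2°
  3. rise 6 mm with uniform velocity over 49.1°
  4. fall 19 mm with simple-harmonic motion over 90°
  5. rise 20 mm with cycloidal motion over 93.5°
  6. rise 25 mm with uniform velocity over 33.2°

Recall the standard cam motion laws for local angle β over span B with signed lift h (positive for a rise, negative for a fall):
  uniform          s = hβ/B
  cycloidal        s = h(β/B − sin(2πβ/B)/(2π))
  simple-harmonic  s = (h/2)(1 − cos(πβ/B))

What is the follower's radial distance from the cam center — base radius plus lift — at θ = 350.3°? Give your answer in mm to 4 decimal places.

seg 1 [0°–34°] uniform, h=30: full span → s += 30 → s = 30.0000
seg 2 [34°–94.2°] simple-harmonic, h=-15: full span → s += -15 → s = 15.0000
seg 3 [94.2°–143.3°] uniform, h=6: full span → s += 6 → s = 21.0000
seg 4 [143.3°–233.3°] simple-harmonic, h=-19: full span → s += -19 → s = 2.0000
seg 5 [233.3°–326.8°] cycloidal, h=20: full span → s += 20 → s = 22.0000
seg 6 [326.8°–360°] uniform, h=25: θ=350.3° here. β=23.5, B=33.2. 25·23.5/33.2 = 17.6958 → s = 39.6958
radial distance = base radius + s = 15 + 39.6958 = 54.6958

54.6958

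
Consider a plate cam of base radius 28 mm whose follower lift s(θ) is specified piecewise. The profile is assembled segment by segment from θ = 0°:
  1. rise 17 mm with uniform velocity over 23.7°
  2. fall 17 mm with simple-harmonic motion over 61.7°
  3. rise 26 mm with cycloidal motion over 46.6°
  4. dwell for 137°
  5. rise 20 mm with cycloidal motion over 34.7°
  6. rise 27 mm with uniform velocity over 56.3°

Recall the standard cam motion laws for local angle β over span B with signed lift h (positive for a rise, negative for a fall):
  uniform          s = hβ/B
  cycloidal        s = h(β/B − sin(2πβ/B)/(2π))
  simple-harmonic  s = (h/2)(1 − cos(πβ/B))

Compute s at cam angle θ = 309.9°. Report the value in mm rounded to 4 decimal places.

seg 1 [0°–23.7°] uniform, h=17: full span → s += 17 → s = 17.0000
seg 2 [23.7°–85.4°] simple-harmonic, h=-17: full span → s += -17 → s = 0.0000
seg 3 [85.4°–132°] cycloidal, h=26: full span → s += 26 → s = 26.0000
seg 4 [132°–269°] dwell: s stays 26.0000
seg 5 [269°–303.7°] cycloidal, h=20: full span → s += 20 → s = 46.0000
seg 6 [303.7°–360°] uniform, h=27: θ=309.9° here. β=6.2, B=56.3. 27·6.2/56.3 = 2.9734 → s = 48.9734

48.9734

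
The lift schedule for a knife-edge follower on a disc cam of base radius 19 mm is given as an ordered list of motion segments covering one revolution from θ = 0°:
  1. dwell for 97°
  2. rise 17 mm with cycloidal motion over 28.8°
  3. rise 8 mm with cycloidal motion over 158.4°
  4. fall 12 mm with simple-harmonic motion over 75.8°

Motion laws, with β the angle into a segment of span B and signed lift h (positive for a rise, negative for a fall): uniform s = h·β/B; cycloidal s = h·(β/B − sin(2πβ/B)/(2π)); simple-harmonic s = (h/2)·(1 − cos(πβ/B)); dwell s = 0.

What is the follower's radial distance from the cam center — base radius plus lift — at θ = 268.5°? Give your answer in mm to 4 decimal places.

seg 1 [0°–97°] dwell: s stays 0.0000
seg 2 [97°–125.8°] cycloidal, h=17: full span → s += 17 → s = 17.0000
seg 3 [125.8°–284.2°] cycloidal, h=8: θ=268.5° here. β=142.7, B=158.4. 8·(0.9009 − sin(2π·0.9009)/(2π)) = 7.9497 → s = 24.9497
radial distance = base radius + s = 19 + 24.9497 = 43.9497

43.9497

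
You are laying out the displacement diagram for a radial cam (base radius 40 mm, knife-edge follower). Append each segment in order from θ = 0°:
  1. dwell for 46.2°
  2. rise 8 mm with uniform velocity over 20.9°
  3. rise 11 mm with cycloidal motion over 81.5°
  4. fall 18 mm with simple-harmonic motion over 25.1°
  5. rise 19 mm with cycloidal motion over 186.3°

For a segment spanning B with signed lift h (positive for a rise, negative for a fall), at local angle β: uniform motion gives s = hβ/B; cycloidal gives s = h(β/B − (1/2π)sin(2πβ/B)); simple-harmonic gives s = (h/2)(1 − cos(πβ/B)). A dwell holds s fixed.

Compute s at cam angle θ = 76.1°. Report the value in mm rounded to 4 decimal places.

seg 1 [0°–46.2°] dwell: s stays 0.0000
seg 2 [46.2°–67.1°] uniform, h=8: full span → s += 8 → s = 8.0000
seg 3 [67.1°–148.6°] cycloidal, h=11: θ=76.1° here. β=9, B=81.5. 11·(0.1104 − sin(2π·0.1104)/(2π)) = 0.0951 → s = 8.0951

8.0951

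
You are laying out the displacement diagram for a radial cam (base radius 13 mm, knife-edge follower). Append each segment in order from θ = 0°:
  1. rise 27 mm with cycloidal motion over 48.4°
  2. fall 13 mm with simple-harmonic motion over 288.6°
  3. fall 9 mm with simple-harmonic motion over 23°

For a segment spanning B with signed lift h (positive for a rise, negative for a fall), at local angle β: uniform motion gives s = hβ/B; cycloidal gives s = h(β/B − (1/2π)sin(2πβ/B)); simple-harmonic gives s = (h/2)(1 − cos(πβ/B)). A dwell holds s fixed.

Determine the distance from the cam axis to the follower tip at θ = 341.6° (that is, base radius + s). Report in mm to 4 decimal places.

seg 1 [0°–48.4°] cycloidal, h=27: full span → s += 27 → s = 27.0000
seg 2 [48.4°–337°] simple-harmonic, h=-13: full span → s += -13 → s = 14.0000
seg 3 [337°–360°] simple-harmonic, h=-9: θ=341.6° here. β=4.6, B=23. -9/2·(1 − cos(π·0.2000)) = -0.8594 → s = 13.1406
radial distance = base radius + s = 13 + 13.1406 = 26.1406

26.1406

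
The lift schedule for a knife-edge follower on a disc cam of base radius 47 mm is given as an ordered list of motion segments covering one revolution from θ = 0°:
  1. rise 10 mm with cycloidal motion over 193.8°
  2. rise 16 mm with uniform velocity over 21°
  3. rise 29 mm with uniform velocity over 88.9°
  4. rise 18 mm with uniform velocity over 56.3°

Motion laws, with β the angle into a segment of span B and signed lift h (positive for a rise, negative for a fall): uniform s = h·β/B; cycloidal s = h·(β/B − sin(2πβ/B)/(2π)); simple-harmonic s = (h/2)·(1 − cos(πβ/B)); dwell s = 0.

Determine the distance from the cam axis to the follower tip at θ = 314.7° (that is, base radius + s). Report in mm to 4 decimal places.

seg 1 [0°–193.8°] cycloidal, h=10: full span → s += 10 → s = 10.0000
seg 2 [193.8°–214.8°] uniform, h=16: full span → s += 16 → s = 26.0000
seg 3 [214.8°–303.7°] uniform, h=29: full span → s += 29 → s = 55.0000
seg 4 [303.7°–360°] uniform, h=18: θ=314.7° here. β=11, B=56.3. 18·11/56.3 = 3.5169 → s = 58.5169
radial distance = base radius + s = 47 + 58.5169 = 105.5169

105.5169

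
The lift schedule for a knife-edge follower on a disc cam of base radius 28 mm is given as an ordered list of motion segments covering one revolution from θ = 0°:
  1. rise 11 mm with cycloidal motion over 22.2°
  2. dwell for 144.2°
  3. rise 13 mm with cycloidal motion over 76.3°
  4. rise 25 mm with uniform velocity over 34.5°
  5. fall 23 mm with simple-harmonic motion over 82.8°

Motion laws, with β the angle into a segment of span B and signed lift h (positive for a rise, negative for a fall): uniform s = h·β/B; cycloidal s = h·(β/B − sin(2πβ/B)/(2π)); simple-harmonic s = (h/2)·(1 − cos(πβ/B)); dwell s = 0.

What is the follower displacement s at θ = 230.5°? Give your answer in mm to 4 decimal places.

seg 1 [0°–22.2°] cycloidal, h=11: full span → s += 11 → s = 11.0000
seg 2 [22.2°–166.4°] dwell: s stays 11.0000
seg 3 [166.4°–242.7°] cycloidal, h=13: θ=230.5° here. β=64.1, B=76.3. 13·(0.8401 − sin(2π·0.8401)/(2π)) = 12.6676 → s = 23.6676

23.6676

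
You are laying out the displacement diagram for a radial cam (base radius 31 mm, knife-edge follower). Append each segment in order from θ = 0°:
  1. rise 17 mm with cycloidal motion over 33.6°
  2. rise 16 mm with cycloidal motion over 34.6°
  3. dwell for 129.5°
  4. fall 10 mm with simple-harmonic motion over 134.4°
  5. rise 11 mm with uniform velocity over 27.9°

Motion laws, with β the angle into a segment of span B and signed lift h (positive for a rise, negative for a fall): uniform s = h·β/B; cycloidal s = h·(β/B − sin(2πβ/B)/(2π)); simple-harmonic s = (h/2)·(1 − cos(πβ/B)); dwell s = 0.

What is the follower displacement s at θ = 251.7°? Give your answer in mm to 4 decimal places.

seg 1 [0°–33.6°] cycloidal, h=17: full span → s += 17 → s = 17.0000
seg 2 [33.6°–68.2°] cycloidal, h=16: full span → s += 16 → s = 33.0000
seg 3 [68.2°–197.7°] dwell: s stays 33.0000
seg 4 [197.7°–332.1°] simple-harmonic, h=-10: θ=251.7° here. β=54, B=134.4. -10/2·(1 − cos(π·0.4018)) = -3.4816 → s = 29.5184

29.5184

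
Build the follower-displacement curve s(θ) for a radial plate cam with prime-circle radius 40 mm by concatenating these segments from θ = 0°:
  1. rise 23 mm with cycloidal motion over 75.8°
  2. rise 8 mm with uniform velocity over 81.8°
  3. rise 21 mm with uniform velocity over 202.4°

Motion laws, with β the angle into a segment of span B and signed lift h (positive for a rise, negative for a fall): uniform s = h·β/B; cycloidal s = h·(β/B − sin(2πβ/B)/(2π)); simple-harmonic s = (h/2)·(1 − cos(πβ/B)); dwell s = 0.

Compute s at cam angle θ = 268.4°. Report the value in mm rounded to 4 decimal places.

seg 1 [0°–75.8°] cycloidal, h=23: full span → s += 23 → s = 23.0000
seg 2 [75.8°–157.6°] uniform, h=8: full span → s += 8 → s = 31.0000
seg 3 [157.6°–360°] uniform, h=21: θ=268.4° here. β=110.8, B=202.4. 21·110.8/202.4 = 11.4960 → s = 42.4960

42.4960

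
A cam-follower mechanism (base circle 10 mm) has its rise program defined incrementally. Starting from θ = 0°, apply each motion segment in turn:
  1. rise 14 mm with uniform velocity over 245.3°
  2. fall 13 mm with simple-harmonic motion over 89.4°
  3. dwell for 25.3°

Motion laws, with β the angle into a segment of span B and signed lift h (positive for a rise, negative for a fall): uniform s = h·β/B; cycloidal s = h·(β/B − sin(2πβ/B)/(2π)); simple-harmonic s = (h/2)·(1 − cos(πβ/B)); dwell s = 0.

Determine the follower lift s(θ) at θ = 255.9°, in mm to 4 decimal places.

seg 1 [0°–245.3°] uniform, h=14: full span → s += 14 → s = 14.0000
seg 2 [245.3°–334.7°] simple-harmonic, h=-13: θ=255.9° here. β=10.6, B=89.4. -13/2·(1 − cos(π·0.1186)) = -0.4458 → s = 13.5542

13.5542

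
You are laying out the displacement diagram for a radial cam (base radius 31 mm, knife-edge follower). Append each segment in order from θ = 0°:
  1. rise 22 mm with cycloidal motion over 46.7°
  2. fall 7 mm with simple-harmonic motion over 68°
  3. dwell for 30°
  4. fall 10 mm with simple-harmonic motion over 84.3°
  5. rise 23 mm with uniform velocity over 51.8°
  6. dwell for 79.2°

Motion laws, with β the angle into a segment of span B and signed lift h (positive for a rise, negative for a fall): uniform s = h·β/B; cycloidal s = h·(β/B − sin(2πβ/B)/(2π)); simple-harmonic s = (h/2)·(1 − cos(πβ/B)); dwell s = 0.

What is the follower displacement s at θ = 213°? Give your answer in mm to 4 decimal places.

seg 1 [0°–46.7°] cycloidal, h=22: full span → s += 22 → s = 22.0000
seg 2 [46.7°–114.7°] simple-harmonic, h=-7: full span → s += -7 → s = 15.0000
seg 3 [114.7°–144.7°] dwell: s stays 15.0000
seg 4 [144.7°–229°] simple-harmonic, h=-10: θ=213° here. β=68.3, B=84.3. -10/2·(1 − cos(π·0.8102)) = -9.1372 → s = 5.8628

5.8628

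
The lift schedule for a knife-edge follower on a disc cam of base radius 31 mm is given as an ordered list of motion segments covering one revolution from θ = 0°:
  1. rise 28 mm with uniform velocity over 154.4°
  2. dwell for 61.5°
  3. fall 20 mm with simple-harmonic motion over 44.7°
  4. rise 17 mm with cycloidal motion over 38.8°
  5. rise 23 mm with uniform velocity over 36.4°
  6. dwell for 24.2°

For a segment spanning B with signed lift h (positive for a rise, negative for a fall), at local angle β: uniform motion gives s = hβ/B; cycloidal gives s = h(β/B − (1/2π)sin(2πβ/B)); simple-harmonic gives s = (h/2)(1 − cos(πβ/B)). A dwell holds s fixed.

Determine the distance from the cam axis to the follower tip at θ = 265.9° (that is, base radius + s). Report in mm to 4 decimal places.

seg 1 [0°–154.4°] uniform, h=28: full span → s += 28 → s = 28.0000
seg 2 [154.4°–215.9°] dwell: s stays 28.0000
seg 3 [215.9°–260.6°] simple-harmonic, h=-20: full span → s += -20 → s = 8.0000
seg 4 [260.6°–299.4°] cycloidal, h=17: θ=265.9° here. β=5.3, B=38.8. 17·(0.1366 − sin(2π·0.1366)/(2π)) = 0.2748 → s = 8.2748
radial distance = base radius + s = 31 + 8.2748 = 39.2748

39.2748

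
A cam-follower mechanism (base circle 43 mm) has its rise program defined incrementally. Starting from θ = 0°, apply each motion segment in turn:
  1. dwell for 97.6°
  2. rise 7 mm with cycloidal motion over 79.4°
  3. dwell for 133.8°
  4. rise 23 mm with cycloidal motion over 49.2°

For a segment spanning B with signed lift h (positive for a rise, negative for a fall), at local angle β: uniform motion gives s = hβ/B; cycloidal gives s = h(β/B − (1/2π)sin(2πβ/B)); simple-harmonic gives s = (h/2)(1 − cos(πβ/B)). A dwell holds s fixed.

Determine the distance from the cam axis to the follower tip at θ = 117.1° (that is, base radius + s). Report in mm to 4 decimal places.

seg 1 [0°–97.6°] dwell: s stays 0.0000
seg 2 [97.6°–177°] cycloidal, h=7: θ=117.1° here. β=19.5, B=79.4. 7·(0.2456 − sin(2π·0.2456)/(2π)) = 0.6055 → s = 0.6055
radial distance = base radius + s = 43 + 0.6055 = 43.6055

43.6055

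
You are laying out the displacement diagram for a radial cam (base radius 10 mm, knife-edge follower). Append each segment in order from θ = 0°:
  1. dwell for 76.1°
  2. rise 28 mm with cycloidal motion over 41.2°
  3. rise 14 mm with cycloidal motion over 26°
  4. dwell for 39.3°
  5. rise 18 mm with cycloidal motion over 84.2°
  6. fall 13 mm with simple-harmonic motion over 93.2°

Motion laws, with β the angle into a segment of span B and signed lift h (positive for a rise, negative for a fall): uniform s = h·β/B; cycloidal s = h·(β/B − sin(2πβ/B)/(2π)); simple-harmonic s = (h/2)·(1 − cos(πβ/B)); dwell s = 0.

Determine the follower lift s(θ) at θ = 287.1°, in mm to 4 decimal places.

seg 1 [0°–76.1°] dwell: s stays 0.0000
seg 2 [76.1°–117.3°] cycloidal, h=28: full span → s += 28 → s = 28.0000
seg 3 [117.3°–143.3°] cycloidal, h=14: full span → s += 14 → s = 42.0000
seg 4 [143.3°–182.6°] dwell: s stays 42.0000
seg 5 [182.6°–266.8°] cycloidal, h=18: full span → s += 18 → s = 60.0000
seg 6 [266.8°–360°] simple-harmonic, h=-13: θ=287.1° here. β=20.3, B=93.2. -13/2·(1 − cos(π·0.2178)) = -1.4633 → s = 58.5367

58.5367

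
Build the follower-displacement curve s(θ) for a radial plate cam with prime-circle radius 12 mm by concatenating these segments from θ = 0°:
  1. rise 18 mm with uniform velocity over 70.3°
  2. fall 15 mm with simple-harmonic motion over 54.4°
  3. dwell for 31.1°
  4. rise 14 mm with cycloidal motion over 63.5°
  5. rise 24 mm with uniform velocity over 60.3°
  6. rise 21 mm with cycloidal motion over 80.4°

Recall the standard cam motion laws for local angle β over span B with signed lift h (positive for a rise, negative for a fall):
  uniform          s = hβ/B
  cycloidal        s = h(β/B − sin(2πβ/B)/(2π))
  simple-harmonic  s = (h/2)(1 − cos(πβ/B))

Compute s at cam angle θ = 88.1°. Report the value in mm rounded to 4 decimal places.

seg 1 [0°–70.3°] uniform, h=18: full span → s += 18 → s = 18.0000
seg 2 [70.3°–124.7°] simple-harmonic, h=-15: θ=88.1° here. β=17.8, B=54.4. -15/2·(1 − cos(π·0.3272)) = -3.6257 → s = 14.3743

14.3743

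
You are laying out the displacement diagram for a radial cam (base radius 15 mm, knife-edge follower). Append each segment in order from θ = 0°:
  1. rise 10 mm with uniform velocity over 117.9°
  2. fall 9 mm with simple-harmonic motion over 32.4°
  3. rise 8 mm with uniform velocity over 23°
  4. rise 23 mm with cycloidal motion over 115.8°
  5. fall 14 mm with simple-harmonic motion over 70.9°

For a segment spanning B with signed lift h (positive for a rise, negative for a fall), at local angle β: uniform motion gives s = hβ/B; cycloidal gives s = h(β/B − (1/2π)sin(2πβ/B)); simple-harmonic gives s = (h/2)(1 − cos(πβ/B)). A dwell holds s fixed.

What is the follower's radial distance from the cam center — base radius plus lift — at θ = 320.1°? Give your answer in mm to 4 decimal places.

seg 1 [0°–117.9°] uniform, h=10: full span → s += 10 → s = 10.0000
seg 2 [117.9°–150.3°] simple-harmonic, h=-9: full span → s += -9 → s = 1.0000
seg 3 [150.3°–173.3°] uniform, h=8: full span → s += 8 → s = 9.0000
seg 4 [173.3°–289.1°] cycloidal, h=23: full span → s += 23 → s = 32.0000
seg 5 [289.1°–360°] simple-harmonic, h=-14: θ=320.1° here. β=31, B=70.9. -14/2·(1 − cos(π·0.4372)) = -5.6287 → s = 26.3713
radial distance = base radius + s = 15 + 26.3713 = 41.3713

41.3713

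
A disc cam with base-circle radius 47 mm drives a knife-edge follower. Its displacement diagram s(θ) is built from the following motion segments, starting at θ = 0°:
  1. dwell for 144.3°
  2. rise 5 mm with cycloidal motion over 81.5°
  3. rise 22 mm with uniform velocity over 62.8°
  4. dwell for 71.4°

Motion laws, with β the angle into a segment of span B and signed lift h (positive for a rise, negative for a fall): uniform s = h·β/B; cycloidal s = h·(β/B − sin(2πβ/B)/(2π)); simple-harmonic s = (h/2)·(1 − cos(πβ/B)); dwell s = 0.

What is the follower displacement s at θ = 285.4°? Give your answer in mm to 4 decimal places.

seg 1 [0°–144.3°] dwell: s stays 0.0000
seg 2 [144.3°–225.8°] cycloidal, h=5: full span → s += 5 → s = 5.0000
seg 3 [225.8°–288.6°] uniform, h=22: θ=285.4° here. β=59.6, B=62.8. 22·59.6/62.8 = 20.8790 → s = 25.8790

25.8790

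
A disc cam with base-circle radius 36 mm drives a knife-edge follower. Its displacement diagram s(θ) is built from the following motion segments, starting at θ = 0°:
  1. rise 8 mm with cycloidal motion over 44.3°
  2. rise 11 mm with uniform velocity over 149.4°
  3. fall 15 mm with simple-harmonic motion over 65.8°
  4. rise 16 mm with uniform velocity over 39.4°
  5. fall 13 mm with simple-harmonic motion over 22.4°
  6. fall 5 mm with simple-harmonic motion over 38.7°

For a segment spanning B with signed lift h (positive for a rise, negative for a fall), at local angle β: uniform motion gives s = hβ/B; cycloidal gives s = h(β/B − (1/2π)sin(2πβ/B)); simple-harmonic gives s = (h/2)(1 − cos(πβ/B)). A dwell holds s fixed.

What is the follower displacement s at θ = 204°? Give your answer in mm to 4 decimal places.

seg 1 [0°–44.3°] cycloidal, h=8: full span → s += 8 → s = 8.0000
seg 2 [44.3°–193.7°] uniform, h=11: full span → s += 11 → s = 19.0000
seg 3 [193.7°–259.5°] simple-harmonic, h=-15: θ=204° here. β=10.3, B=65.8. -15/2·(1 − cos(π·0.1565)) = -0.8888 → s = 18.1112

18.1112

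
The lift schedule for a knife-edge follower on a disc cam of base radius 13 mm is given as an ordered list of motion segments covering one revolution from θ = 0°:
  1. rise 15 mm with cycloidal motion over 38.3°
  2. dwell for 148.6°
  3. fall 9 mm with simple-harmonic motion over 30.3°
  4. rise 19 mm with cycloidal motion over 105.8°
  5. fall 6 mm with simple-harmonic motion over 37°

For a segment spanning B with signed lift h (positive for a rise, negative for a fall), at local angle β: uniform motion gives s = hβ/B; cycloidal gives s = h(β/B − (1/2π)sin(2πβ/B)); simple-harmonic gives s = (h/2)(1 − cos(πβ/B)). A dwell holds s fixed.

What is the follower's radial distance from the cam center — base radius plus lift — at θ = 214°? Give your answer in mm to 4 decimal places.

seg 1 [0°–38.3°] cycloidal, h=15: full span → s += 15 → s = 15.0000
seg 2 [38.3°–186.9°] dwell: s stays 15.0000
seg 3 [186.9°–217.2°] simple-harmonic, h=-9: θ=214° here. β=27.1, B=30.3. -9/2·(1 − cos(π·0.8944)) = -8.7546 → s = 6.2454
radial distance = base radius + s = 13 + 6.2454 = 19.2454

19.2454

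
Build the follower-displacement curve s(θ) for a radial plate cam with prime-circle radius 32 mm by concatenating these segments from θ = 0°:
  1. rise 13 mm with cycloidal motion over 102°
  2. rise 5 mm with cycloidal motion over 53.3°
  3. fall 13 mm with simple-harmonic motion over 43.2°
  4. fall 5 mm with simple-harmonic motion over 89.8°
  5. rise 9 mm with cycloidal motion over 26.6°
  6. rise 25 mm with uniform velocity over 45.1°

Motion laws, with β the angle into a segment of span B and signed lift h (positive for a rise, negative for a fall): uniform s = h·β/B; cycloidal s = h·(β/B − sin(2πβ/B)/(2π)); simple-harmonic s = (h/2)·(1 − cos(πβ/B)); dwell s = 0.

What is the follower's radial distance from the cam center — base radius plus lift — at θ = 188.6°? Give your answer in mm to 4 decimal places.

seg 1 [0°–102°] cycloidal, h=13: full span → s += 13 → s = 13.0000
seg 2 [102°–155.3°] cycloidal, h=5: full span → s += 5 → s = 18.0000
seg 3 [155.3°–198.5°] simple-harmonic, h=-13: θ=188.6° here. β=33.3, B=43.2. -13/2·(1 − cos(π·0.7708)) = -11.3870 → s = 6.6130
radial distance = base radius + s = 32 + 6.6130 = 38.6130

38.6130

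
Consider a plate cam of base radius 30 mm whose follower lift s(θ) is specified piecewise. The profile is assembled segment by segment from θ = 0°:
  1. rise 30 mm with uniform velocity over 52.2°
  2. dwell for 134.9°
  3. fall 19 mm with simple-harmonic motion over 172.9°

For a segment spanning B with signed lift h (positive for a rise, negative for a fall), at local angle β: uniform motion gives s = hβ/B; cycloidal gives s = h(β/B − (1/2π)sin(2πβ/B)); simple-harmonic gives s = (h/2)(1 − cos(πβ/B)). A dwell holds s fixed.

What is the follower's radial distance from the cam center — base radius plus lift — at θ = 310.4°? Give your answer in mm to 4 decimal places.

seg 1 [0°–52.2°] uniform, h=30: full span → s += 30 → s = 30.0000
seg 2 [52.2°–187.1°] dwell: s stays 30.0000
seg 3 [187.1°–360°] simple-harmonic, h=-19: θ=310.4° here. β=123.3, B=172.9. -19/2·(1 − cos(π·0.7131)) = -15.3961 → s = 14.6039
radial distance = base radius + s = 30 + 14.6039 = 44.6039

44.6039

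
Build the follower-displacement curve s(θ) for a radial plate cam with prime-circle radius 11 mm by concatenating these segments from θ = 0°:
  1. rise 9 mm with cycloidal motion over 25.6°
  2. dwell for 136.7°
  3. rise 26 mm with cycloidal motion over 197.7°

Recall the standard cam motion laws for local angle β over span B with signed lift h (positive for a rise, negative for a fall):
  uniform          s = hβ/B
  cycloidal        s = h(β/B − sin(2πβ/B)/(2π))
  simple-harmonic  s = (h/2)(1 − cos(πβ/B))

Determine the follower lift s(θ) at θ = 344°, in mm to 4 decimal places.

seg 1 [0°–25.6°] cycloidal, h=9: full span → s += 9 → s = 9.0000
seg 2 [25.6°–162.3°] dwell: s stays 9.0000
seg 3 [162.3°–360°] cycloidal, h=26: θ=344° here. β=181.7, B=197.7. 26·(0.9191 − sin(2π·0.9191)/(2π)) = 25.9105 → s = 34.9105

34.9105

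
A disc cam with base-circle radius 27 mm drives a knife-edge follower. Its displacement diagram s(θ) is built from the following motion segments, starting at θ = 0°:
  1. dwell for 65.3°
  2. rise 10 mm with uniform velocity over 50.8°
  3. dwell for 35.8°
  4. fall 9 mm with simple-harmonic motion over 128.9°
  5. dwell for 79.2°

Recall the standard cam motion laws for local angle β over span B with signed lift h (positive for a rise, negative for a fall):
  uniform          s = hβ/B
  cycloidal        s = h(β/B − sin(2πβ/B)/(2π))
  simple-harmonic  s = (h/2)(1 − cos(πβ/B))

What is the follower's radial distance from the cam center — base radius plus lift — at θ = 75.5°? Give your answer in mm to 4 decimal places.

seg 1 [0°–65.3°] dwell: s stays 0.0000
seg 2 [65.3°–116.1°] uniform, h=10: θ=75.5° here. β=10.2, B=50.8. 10·10.2/50.8 = 2.0079 → s = 2.0079
radial distance = base radius + s = 27 + 2.0079 = 29.0079

29.0079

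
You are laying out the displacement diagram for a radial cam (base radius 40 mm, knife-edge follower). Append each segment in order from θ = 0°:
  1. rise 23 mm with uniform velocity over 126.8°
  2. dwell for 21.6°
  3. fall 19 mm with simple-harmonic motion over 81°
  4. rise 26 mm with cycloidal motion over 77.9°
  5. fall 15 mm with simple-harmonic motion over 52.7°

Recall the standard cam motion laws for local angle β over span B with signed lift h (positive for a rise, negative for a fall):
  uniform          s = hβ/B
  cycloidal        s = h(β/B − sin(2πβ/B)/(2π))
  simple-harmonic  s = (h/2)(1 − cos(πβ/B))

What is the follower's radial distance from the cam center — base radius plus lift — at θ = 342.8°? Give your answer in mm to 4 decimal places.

seg 1 [0°–126.8°] uniform, h=23: full span → s += 23 → s = 23.0000
seg 2 [126.8°–148.4°] dwell: s stays 23.0000
seg 3 [148.4°–229.4°] simple-harmonic, h=-19: full span → s += -19 → s = 4.0000
seg 4 [229.4°–307.3°] cycloidal, h=26: full span → s += 26 → s = 30.0000
seg 5 [307.3°–360°] simple-harmonic, h=-15: θ=342.8° here. β=35.5, B=52.7. -15/2·(1 − cos(π·0.6736)) = -11.3911 → s = 18.6089
radial distance = base radius + s = 40 + 18.6089 = 58.6089

58.6089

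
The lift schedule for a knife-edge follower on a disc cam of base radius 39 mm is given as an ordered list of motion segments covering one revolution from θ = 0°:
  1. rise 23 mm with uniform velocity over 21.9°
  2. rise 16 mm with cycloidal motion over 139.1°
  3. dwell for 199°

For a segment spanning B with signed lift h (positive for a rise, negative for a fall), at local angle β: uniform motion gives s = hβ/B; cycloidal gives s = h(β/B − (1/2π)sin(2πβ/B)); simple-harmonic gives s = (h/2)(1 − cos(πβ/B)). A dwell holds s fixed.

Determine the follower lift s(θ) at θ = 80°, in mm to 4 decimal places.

seg 1 [0°–21.9°] uniform, h=23: full span → s += 23 → s = 23.0000
seg 2 [21.9°–161°] cycloidal, h=16: θ=80° here. β=58.1, B=139.1. 16·(0.4177 − sin(2π·0.4177)/(2π)) = 5.4239 → s = 28.4239

28.4239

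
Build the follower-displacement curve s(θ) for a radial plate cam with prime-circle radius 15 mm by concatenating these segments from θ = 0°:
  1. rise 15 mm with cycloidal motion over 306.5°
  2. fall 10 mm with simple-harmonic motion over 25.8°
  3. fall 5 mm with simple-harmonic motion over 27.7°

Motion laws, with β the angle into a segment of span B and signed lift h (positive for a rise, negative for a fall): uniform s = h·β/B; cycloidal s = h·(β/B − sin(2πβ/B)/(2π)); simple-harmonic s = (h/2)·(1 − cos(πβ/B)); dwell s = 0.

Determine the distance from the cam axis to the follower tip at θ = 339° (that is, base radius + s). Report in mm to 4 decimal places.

seg 1 [0°–306.5°] cycloidal, h=15: full span → s += 15 → s = 15.0000
seg 2 [306.5°–332.3°] simple-harmonic, h=-10: full span → s += -10 → s = 5.0000
seg 3 [332.3°–360°] simple-harmonic, h=-5: θ=339° here. β=6.7, B=27.7. -5/2·(1 − cos(π·0.2419)) = -0.6877 → s = 4.3123
radial distance = base radius + s = 15 + 4.3123 = 19.3123

19.3123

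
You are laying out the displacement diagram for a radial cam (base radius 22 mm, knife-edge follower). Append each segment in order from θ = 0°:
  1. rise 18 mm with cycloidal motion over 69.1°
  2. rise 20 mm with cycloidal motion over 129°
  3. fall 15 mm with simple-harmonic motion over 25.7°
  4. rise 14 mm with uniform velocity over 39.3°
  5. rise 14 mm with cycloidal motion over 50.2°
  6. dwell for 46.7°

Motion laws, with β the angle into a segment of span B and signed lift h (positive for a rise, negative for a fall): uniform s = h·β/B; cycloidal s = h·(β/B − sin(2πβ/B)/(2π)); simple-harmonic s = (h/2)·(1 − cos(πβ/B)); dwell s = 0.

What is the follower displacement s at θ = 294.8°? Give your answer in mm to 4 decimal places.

seg 1 [0°–69.1°] cycloidal, h=18: full span → s += 18 → s = 18.0000
seg 2 [69.1°–198.1°] cycloidal, h=20: full span → s += 20 → s = 38.0000
seg 3 [198.1°–223.8°] simple-harmonic, h=-15: full span → s += -15 → s = 23.0000
seg 4 [223.8°–263.1°] uniform, h=14: full span → s += 14 → s = 37.0000
seg 5 [263.1°–313.3°] cycloidal, h=14: θ=294.8° here. β=31.7, B=50.2. 14·(0.6315 − sin(2π·0.6315)/(2π)) = 10.4790 → s = 47.4790

47.4790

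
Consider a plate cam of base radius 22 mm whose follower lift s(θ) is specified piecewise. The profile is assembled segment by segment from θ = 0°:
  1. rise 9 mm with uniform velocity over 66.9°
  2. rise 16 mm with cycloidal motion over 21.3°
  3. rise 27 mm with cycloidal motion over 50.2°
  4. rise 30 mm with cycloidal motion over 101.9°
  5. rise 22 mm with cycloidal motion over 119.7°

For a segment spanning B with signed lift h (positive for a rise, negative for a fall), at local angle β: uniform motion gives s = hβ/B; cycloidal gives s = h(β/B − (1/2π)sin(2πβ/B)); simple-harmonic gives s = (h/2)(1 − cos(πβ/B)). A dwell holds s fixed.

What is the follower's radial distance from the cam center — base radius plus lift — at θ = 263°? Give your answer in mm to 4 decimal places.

seg 1 [0°–66.9°] uniform, h=9: full span → s += 9 → s = 9.0000
seg 2 [66.9°–88.2°] cycloidal, h=16: full span → s += 16 → s = 25.0000
seg 3 [88.2°–138.4°] cycloidal, h=27: full span → s += 27 → s = 52.0000
seg 4 [138.4°–240.3°] cycloidal, h=30: full span → s += 30 → s = 82.0000
seg 5 [240.3°–360°] cycloidal, h=22: θ=263° here. β=22.7, B=119.7. 22·(0.1896 − sin(2π·0.1896)/(2π)) = 0.9195 → s = 82.9195
radial distance = base radius + s = 22 + 82.9195 = 104.9195

104.9195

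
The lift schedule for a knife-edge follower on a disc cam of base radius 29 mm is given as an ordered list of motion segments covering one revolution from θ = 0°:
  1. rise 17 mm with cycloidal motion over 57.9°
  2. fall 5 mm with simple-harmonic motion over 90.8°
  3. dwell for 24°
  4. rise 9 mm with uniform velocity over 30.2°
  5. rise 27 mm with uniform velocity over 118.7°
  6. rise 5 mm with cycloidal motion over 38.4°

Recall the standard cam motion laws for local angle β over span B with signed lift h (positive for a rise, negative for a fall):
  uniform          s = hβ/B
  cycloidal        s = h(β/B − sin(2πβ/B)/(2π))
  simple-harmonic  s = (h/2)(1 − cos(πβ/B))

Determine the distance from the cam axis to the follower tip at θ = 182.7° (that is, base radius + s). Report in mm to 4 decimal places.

seg 1 [0°–57.9°] cycloidal, h=17: full span → s += 17 → s = 17.0000
seg 2 [57.9°–148.7°] simple-harmonic, h=-5: full span → s += -5 → s = 12.0000
seg 3 [148.7°–172.7°] dwell: s stays 12.0000
seg 4 [172.7°–202.9°] uniform, h=9: θ=182.7° here. β=10, B=30.2. 9·10/30.2 = 2.9801 → s = 14.9801
radial distance = base radius + s = 29 + 14.9801 = 43.9801

43.9801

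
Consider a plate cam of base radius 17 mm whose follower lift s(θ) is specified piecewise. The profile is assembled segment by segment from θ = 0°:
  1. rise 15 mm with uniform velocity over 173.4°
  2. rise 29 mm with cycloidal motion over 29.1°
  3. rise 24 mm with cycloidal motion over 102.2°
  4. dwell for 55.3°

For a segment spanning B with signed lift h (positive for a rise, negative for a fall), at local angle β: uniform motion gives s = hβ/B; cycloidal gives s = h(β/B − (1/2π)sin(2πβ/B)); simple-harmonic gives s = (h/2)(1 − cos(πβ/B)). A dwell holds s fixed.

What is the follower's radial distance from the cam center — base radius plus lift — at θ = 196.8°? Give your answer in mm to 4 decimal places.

seg 1 [0°–173.4°] uniform, h=15: full span → s += 15 → s = 15.0000
seg 2 [173.4°–202.5°] cycloidal, h=29: θ=196.8° here. β=23.4, B=29.1. 29·(0.8041 − sin(2π·0.8041)/(2π)) = 27.6708 → s = 42.6708
radial distance = base radius + s = 17 + 42.6708 = 59.6708

59.6708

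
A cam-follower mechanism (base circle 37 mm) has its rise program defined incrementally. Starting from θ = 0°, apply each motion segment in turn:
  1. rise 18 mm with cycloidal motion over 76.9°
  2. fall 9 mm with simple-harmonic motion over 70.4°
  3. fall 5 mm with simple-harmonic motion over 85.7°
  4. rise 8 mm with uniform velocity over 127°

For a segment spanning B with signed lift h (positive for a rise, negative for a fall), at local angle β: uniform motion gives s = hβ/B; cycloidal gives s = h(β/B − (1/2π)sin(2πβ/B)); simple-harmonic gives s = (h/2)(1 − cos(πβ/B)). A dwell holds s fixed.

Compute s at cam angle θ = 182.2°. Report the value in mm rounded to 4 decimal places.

seg 1 [0°–76.9°] cycloidal, h=18: full span → s += 18 → s = 18.0000
seg 2 [76.9°–147.3°] simple-harmonic, h=-9: full span → s += -9 → s = 9.0000
seg 3 [147.3°–233°] simple-harmonic, h=-5: θ=182.2° here. β=34.9, B=85.7. -5/2·(1 − cos(π·0.4072)) = -1.7817 → s = 7.2183

7.2183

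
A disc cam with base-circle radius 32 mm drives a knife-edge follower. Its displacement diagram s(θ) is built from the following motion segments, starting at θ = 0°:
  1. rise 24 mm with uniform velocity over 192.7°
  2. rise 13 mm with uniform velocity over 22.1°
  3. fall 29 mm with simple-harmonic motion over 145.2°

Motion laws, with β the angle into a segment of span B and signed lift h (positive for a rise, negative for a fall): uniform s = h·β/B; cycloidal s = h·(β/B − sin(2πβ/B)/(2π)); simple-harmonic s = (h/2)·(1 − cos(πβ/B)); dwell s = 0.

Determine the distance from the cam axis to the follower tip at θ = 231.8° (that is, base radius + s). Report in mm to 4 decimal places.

seg 1 [0°–192.7°] uniform, h=24: full span → s += 24 → s = 24.0000
seg 2 [192.7°–214.8°] uniform, h=13: full span → s += 13 → s = 37.0000
seg 3 [214.8°–360°] simple-harmonic, h=-29: θ=231.8° here. β=17, B=145.2. -29/2·(1 − cos(π·0.1171)) = -0.9698 → s = 36.0302
radial distance = base radius + s = 32 + 36.0302 = 68.0302

68.0302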